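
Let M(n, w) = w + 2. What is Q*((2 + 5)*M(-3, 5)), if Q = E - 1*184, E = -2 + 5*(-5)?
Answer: -10339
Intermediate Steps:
M(n, w) = 2 + w
E = -27 (E = -2 - 25 = -27)
Q = -211 (Q = -27 - 1*184 = -27 - 184 = -211)
Q*((2 + 5)*M(-3, 5)) = -211*(2 + 5)*(2 + 5) = -1477*7 = -211*49 = -10339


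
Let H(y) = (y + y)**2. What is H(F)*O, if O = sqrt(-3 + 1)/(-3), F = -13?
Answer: -676*I*sqrt(2)/3 ≈ -318.67*I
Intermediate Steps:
H(y) = 4*y**2 (H(y) = (2*y)**2 = 4*y**2)
O = -I*sqrt(2)/3 (O = sqrt(-2)*(-1/3) = (I*sqrt(2))*(-1/3) = -I*sqrt(2)/3 ≈ -0.4714*I)
H(F)*O = (4*(-13)**2)*(-I*sqrt(2)/3) = (4*169)*(-I*sqrt(2)/3) = 676*(-I*sqrt(2)/3) = -676*I*sqrt(2)/3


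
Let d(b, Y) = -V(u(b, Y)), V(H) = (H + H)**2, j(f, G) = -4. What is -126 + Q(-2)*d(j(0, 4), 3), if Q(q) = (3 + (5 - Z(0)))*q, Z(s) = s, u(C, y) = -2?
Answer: 130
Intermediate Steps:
V(H) = 4*H**2 (V(H) = (2*H)**2 = 4*H**2)
Q(q) = 8*q (Q(q) = (3 + (5 - 1*0))*q = (3 + (5 + 0))*q = (3 + 5)*q = 8*q)
d(b, Y) = -16 (d(b, Y) = -4*(-2)**2 = -4*4 = -1*16 = -16)
-126 + Q(-2)*d(j(0, 4), 3) = -126 + (8*(-2))*(-16) = -126 - 16*(-16) = -126 + 256 = 130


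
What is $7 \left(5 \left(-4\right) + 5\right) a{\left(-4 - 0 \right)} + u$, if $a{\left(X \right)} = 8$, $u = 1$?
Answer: $-839$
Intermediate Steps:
$7 \left(5 \left(-4\right) + 5\right) a{\left(-4 - 0 \right)} + u = 7 \left(5 \left(-4\right) + 5\right) 8 + 1 = 7 \left(-20 + 5\right) 8 + 1 = 7 \left(-15\right) 8 + 1 = \left(-105\right) 8 + 1 = -840 + 1 = -839$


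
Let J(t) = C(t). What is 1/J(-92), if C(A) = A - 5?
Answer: -1/97 ≈ -0.010309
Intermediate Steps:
C(A) = -5 + A
J(t) = -5 + t
1/J(-92) = 1/(-5 - 92) = 1/(-97) = -1/97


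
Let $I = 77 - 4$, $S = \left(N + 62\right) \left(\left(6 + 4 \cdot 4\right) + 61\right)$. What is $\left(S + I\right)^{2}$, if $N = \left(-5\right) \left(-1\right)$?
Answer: $31741956$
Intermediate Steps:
$N = 5$
$S = 5561$ ($S = \left(5 + 62\right) \left(\left(6 + 4 \cdot 4\right) + 61\right) = 67 \left(\left(6 + 16\right) + 61\right) = 67 \left(22 + 61\right) = 67 \cdot 83 = 5561$)
$I = 73$ ($I = 77 - 4 = 73$)
$\left(S + I\right)^{2} = \left(5561 + 73\right)^{2} = 5634^{2} = 31741956$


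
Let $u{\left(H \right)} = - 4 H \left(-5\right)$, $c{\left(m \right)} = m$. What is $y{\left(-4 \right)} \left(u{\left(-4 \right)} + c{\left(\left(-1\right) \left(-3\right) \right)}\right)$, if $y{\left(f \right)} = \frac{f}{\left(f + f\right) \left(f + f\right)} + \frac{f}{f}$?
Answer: $- \frac{1155}{16} \approx -72.188$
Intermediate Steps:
$u{\left(H \right)} = 20 H$
$y{\left(f \right)} = 1 + \frac{1}{4 f}$ ($y{\left(f \right)} = \frac{f}{2 f 2 f} + 1 = \frac{f}{4 f^{2}} + 1 = f \frac{1}{4 f^{2}} + 1 = \frac{1}{4 f} + 1 = 1 + \frac{1}{4 f}$)
$y{\left(-4 \right)} \left(u{\left(-4 \right)} + c{\left(\left(-1\right) \left(-3\right) \right)}\right) = \frac{\frac{1}{4} - 4}{-4} \left(20 \left(-4\right) - -3\right) = \left(- \frac{1}{4}\right) \left(- \frac{15}{4}\right) \left(-80 + 3\right) = \frac{15}{16} \left(-77\right) = - \frac{1155}{16}$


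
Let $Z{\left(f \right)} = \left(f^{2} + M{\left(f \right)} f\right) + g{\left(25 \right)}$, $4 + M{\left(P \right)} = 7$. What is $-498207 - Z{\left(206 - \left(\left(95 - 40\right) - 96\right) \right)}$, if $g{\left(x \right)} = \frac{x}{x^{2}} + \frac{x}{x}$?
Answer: $- \frac{13998951}{25} \approx -5.5996 \cdot 10^{5}$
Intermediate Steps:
$M{\left(P \right)} = 3$ ($M{\left(P \right)} = -4 + 7 = 3$)
$g{\left(x \right)} = 1 + \frac{1}{x}$ ($g{\left(x \right)} = \frac{x}{x^{2}} + 1 = \frac{1}{x} + 1 = 1 + \frac{1}{x}$)
$Z{\left(f \right)} = \frac{26}{25} + f^{2} + 3 f$ ($Z{\left(f \right)} = \left(f^{2} + 3 f\right) + \frac{1 + 25}{25} = \left(f^{2} + 3 f\right) + \frac{1}{25} \cdot 26 = \left(f^{2} + 3 f\right) + \frac{26}{25} = \frac{26}{25} + f^{2} + 3 f$)
$-498207 - Z{\left(206 - \left(\left(95 - 40\right) - 96\right) \right)} = -498207 - \left(\frac{26}{25} + \left(206 - \left(\left(95 - 40\right) - 96\right)\right)^{2} + 3 \left(206 - \left(\left(95 - 40\right) - 96\right)\right)\right) = -498207 - \left(\frac{26}{25} + \left(206 - \left(55 - 96\right)\right)^{2} + 3 \left(206 - \left(55 - 96\right)\right)\right) = -498207 - \left(\frac{26}{25} + \left(206 - -41\right)^{2} + 3 \left(206 - -41\right)\right) = -498207 - \left(\frac{26}{25} + \left(206 + 41\right)^{2} + 3 \left(206 + 41\right)\right) = -498207 - \left(\frac{26}{25} + 247^{2} + 3 \cdot 247\right) = -498207 - \left(\frac{26}{25} + 61009 + 741\right) = -498207 - \frac{1543776}{25} = - \frac{13998951}{25}$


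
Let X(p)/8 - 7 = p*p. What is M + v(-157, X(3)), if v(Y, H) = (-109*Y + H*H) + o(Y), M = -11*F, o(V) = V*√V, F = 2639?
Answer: 4468 - 157*I*√157 ≈ 4468.0 - 1967.2*I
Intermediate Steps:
o(V) = V^(3/2)
X(p) = 56 + 8*p² (X(p) = 56 + 8*(p*p) = 56 + 8*p²)
M = -29029 (M = -11*2639 = -29029)
v(Y, H) = H² + Y^(3/2) - 109*Y (v(Y, H) = (-109*Y + H*H) + Y^(3/2) = (-109*Y + H²) + Y^(3/2) = (H² - 109*Y) + Y^(3/2) = H² + Y^(3/2) - 109*Y)
M + v(-157, X(3)) = -29029 + ((56 + 8*3²)² + (-157)^(3/2) - 109*(-157)) = -29029 + ((56 + 8*9)² - 157*I*√157 + 17113) = -29029 + ((56 + 72)² - 157*I*√157 + 17113) = -29029 + (128² - 157*I*√157 + 17113) = -29029 + (16384 - 157*I*√157 + 17113) = -29029 + (33497 - 157*I*√157) = 4468 - 157*I*√157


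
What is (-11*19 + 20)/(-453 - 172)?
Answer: 189/625 ≈ 0.30240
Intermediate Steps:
(-11*19 + 20)/(-453 - 172) = (-209 + 20)/(-625) = -189*(-1/625) = 189/625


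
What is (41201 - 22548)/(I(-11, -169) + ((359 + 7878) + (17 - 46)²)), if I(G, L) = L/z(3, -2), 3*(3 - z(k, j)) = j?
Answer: 205183/99351 ≈ 2.0652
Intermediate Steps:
z(k, j) = 3 - j/3
I(G, L) = 3*L/11 (I(G, L) = L/(3 - ⅓*(-2)) = L/(3 + ⅔) = L/(11/3) = L*(3/11) = 3*L/11)
(41201 - 22548)/(I(-11, -169) + ((359 + 7878) + (17 - 46)²)) = (41201 - 22548)/((3/11)*(-169) + ((359 + 7878) + (17 - 46)²)) = 18653/(-507/11 + (8237 + (-29)²)) = 18653/(-507/11 + (8237 + 841)) = 18653/(-507/11 + 9078) = 18653/(99351/11) = 18653*(11/99351) = 205183/99351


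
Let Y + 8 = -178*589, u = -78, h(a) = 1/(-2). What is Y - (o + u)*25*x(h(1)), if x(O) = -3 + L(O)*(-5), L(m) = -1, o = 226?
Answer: -112250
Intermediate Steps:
h(a) = -½
Y = -104850 (Y = -8 - 178*589 = -8 - 104842 = -104850)
x(O) = 2 (x(O) = -3 - 1*(-5) = -3 + 5 = 2)
Y - (o + u)*25*x(h(1)) = -104850 - (226 - 78)*25*2 = -104850 - 148*50 = -104850 - 1*7400 = -104850 - 7400 = -112250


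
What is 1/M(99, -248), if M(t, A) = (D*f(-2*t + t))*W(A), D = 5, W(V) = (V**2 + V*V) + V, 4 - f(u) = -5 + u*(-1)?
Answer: -1/55242000 ≈ -1.8102e-8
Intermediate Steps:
f(u) = 9 + u (f(u) = 4 - (-5 + u*(-1)) = 4 - (-5 - u) = 4 + (5 + u) = 9 + u)
W(V) = V + 2*V**2 (W(V) = (V**2 + V**2) + V = 2*V**2 + V = V + 2*V**2)
M(t, A) = A*(1 + 2*A)*(45 - 5*t) (M(t, A) = (5*(9 + (-2*t + t)))*(A*(1 + 2*A)) = (5*(9 - t))*(A*(1 + 2*A)) = (45 - 5*t)*(A*(1 + 2*A)) = A*(1 + 2*A)*(45 - 5*t))
1/M(99, -248) = 1/(-5*(-248)*(1 + 2*(-248))*(-9 + 99)) = 1/(-5*(-248)*(1 - 496)*90) = 1/(-5*(-248)*(-495)*90) = 1/(-55242000) = -1/55242000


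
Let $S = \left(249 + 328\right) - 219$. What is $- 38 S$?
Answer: $-13604$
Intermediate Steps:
$S = 358$ ($S = 577 - 219 = 358$)
$- 38 S = \left(-38\right) 358 = -13604$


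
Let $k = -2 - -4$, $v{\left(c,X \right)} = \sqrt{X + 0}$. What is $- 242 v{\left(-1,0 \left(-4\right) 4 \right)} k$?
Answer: $0$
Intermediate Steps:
$v{\left(c,X \right)} = \sqrt{X}$
$k = 2$ ($k = -2 + 4 = 2$)
$- 242 v{\left(-1,0 \left(-4\right) 4 \right)} k = - 242 \sqrt{0 \left(-4\right) 4} \cdot 2 = - 242 \sqrt{0 \cdot 4} \cdot 2 = - 242 \sqrt{0} \cdot 2 = - 242 \cdot 0 \cdot 2 = \left(-242\right) 0 = 0$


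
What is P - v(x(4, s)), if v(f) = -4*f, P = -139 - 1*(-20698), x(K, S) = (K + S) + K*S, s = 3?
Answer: 20635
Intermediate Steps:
x(K, S) = K + S + K*S
P = 20559 (P = -139 + 20698 = 20559)
P - v(x(4, s)) = 20559 - (-4)*(4 + 3 + 4*3) = 20559 - (-4)*(4 + 3 + 12) = 20559 - (-4)*19 = 20559 - 1*(-76) = 20559 + 76 = 20635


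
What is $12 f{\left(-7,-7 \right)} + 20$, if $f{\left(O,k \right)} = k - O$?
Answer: $20$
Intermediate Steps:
$12 f{\left(-7,-7 \right)} + 20 = 12 \left(-7 - -7\right) + 20 = 12 \left(-7 + 7\right) + 20 = 12 \cdot 0 + 20 = 0 + 20 = 20$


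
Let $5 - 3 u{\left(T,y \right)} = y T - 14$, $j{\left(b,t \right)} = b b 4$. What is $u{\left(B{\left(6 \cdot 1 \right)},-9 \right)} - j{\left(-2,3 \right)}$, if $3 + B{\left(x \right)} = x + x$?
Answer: $\frac{52}{3} \approx 17.333$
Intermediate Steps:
$j{\left(b,t \right)} = 4 b^{2}$ ($j{\left(b,t \right)} = b^{2} \cdot 4 = 4 b^{2}$)
$B{\left(x \right)} = -3 + 2 x$ ($B{\left(x \right)} = -3 + \left(x + x\right) = -3 + 2 x$)
$u{\left(T,y \right)} = \frac{19}{3} - \frac{T y}{3}$ ($u{\left(T,y \right)} = \frac{5}{3} - \frac{y T - 14}{3} = \frac{5}{3} - \frac{T y - 14}{3} = \frac{5}{3} - \frac{-14 + T y}{3} = \frac{5}{3} - \left(- \frac{14}{3} + \frac{T y}{3}\right) = \frac{19}{3} - \frac{T y}{3}$)
$u{\left(B{\left(6 \cdot 1 \right)},-9 \right)} - j{\left(-2,3 \right)} = \left(\frac{19}{3} - \frac{1}{3} \left(-3 + 2 \cdot 6 \cdot 1\right) \left(-9\right)\right) - 4 \left(-2\right)^{2} = \left(\frac{19}{3} - \frac{1}{3} \left(-3 + 2 \cdot 6\right) \left(-9\right)\right) - 4 \cdot 4 = \left(\frac{19}{3} - \frac{1}{3} \left(-3 + 12\right) \left(-9\right)\right) - 16 = \left(\frac{19}{3} - 3 \left(-9\right)\right) - 16 = \left(\frac{19}{3} + 27\right) - 16 = \frac{100}{3} - 16 = \frac{52}{3}$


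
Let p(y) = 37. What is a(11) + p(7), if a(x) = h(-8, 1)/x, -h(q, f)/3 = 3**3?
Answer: 326/11 ≈ 29.636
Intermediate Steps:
h(q, f) = -81 (h(q, f) = -3*3**3 = -3*27 = -81)
a(x) = -81/x
a(11) + p(7) = -81/11 + 37 = 326/11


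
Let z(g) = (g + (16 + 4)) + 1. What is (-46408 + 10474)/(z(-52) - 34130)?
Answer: 11978/11387 ≈ 1.0519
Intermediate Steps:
z(g) = 21 + g (z(g) = (g + 20) + 1 = (20 + g) + 1 = 21 + g)
(-46408 + 10474)/(z(-52) - 34130) = (-46408 + 10474)/((21 - 52) - 34130) = -35934/(-31 - 34130) = -35934/(-34161) = -35934*(-1/34161) = 11978/11387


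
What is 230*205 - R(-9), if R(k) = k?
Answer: 47159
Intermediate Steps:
230*205 - R(-9) = 230*205 - 1*(-9) = 47150 + 9 = 47159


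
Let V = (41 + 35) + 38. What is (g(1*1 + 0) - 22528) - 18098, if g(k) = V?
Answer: -40512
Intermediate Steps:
V = 114 (V = 76 + 38 = 114)
g(k) = 114
(g(1*1 + 0) - 22528) - 18098 = (114 - 22528) - 18098 = -22414 - 18098 = -40512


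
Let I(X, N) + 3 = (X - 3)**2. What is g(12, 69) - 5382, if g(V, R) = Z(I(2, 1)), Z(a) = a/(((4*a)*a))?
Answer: -43057/8 ≈ -5382.1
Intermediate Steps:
I(X, N) = -3 + (-3 + X)**2 (I(X, N) = -3 + (X - 3)**2 = -3 + (-3 + X)**2)
Z(a) = 1/(4*a) (Z(a) = a/((4*a**2)) = a*(1/(4*a**2)) = 1/(4*a))
g(V, R) = -1/8 (g(V, R) = 1/(4*(-3 + (-3 + 2)**2)) = 1/(4*(-3 + (-1)**2)) = 1/(4*(-3 + 1)) = (1/4)/(-2) = (1/4)*(-1/2) = -1/8)
g(12, 69) - 5382 = -1/8 - 5382 = -43057/8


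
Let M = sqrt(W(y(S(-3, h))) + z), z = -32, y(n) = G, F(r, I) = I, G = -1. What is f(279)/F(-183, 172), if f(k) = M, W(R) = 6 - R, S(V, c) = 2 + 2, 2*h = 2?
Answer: 5*I/172 ≈ 0.02907*I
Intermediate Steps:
h = 1 (h = (1/2)*2 = 1)
S(V, c) = 4
y(n) = -1
M = 5*I (M = sqrt((6 - 1*(-1)) - 32) = sqrt((6 + 1) - 32) = sqrt(7 - 32) = sqrt(-25) = 5*I ≈ 5.0*I)
f(k) = 5*I
f(279)/F(-183, 172) = (5*I)/172 = (5*I)*(1/172) = 5*I/172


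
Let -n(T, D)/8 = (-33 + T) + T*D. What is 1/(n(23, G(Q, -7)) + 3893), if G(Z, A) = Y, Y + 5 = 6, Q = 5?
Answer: 1/3789 ≈ 0.00026392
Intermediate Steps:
Y = 1 (Y = -5 + 6 = 1)
G(Z, A) = 1
n(T, D) = 264 - 8*T - 8*D*T (n(T, D) = -8*((-33 + T) + T*D) = -8*((-33 + T) + D*T) = -8*(-33 + T + D*T) = 264 - 8*T - 8*D*T)
1/(n(23, G(Q, -7)) + 3893) = 1/((264 - 8*23 - 8*1*23) + 3893) = 1/((264 - 184 - 184) + 3893) = 1/(-104 + 3893) = 1/3789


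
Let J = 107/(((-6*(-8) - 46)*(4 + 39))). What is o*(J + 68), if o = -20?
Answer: -59550/43 ≈ -1384.9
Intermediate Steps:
J = 107/86 (J = 107/(((48 - 46)*43)) = 107/((2*43)) = 107/86 ≈ 1.2442)
o*(J + 68) = -20*(107/86 + 68) = -20*5955/86 = -59550/43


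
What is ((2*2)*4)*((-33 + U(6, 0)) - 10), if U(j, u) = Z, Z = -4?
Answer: -752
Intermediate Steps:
U(j, u) = -4
((2*2)*4)*((-33 + U(6, 0)) - 10) = ((2*2)*4)*((-33 - 4) - 10) = (4*4)*(-37 - 10) = 16*(-47) = -752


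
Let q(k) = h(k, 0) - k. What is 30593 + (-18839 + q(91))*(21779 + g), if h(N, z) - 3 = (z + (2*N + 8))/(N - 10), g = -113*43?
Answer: -2881571023/9 ≈ -3.2017e+8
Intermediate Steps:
g = -4859
h(N, z) = 3 + (8 + z + 2*N)/(-10 + N) (h(N, z) = 3 + (z + (2*N + 8))/(N - 10) = 3 + (z + (8 + 2*N))/(-10 + N) = 3 + (8 + z + 2*N)/(-10 + N))
q(k) = -k + (-22 + 5*k)/(-10 + k) (q(k) = (-22 + 0 + 5*k)/(-10 + k) - k = (-22 + 5*k)/(-10 + k) - k = -k + (-22 + 5*k)/(-10 + k))
30593 + (-18839 + q(91))*(21779 + g) = 30593 + (-18839 + (-22 - 1*91**2 + 15*91)/(-10 + 91))*(21779 - 4859) = 30593 + (-18839 + (-22 - 1*8281 + 1365)/81)*16920 = 30593 + (-18839 + (-22 - 8281 + 1365)/81)*16920 = 30593 + (-18839 + (1/81)*(-6938))*16920 = 30593 + (-18839 - 6938/81)*16920 = 30593 - 1532897/81*16920 = 30593 - 2881846360/9 = -2881571023/9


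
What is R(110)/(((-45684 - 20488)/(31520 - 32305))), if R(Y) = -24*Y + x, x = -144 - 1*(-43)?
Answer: -2151685/66172 ≈ -32.517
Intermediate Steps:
x = -101 (x = -144 + 43 = -101)
R(Y) = -101 - 24*Y (R(Y) = -24*Y - 101 = -101 - 24*Y)
R(110)/(((-45684 - 20488)/(31520 - 32305))) = (-101 - 24*110)/(((-45684 - 20488)/(31520 - 32305))) = (-101 - 2640)/((-66172/(-785))) = -2741/((-66172*(-1/785))) = -2741/66172/785 = -2741*785/66172 = -2151685/66172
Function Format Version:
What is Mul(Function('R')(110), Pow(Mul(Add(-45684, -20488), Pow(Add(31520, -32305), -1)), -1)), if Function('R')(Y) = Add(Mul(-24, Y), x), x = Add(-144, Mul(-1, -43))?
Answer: Rational(-2151685, 66172) ≈ -32.517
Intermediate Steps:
x = -101 (x = Add(-144, 43) = -101)
Function('R')(Y) = Add(-101, Mul(-24, Y)) (Function('R')(Y) = Add(Mul(-24, Y), -101) = Add(-101, Mul(-24, Y)))
Mul(Function('R')(110), Pow(Mul(Add(-45684, -20488), Pow(Add(31520, -32305), -1)), -1)) = Mul(Add(-101, Mul(-24, 110)), Pow(Mul(Add(-45684, -20488), Pow(Add(31520, -32305), -1)), -1)) = Mul(Add(-101, -2640), Pow(Mul(-66172, Pow(-785, -1)), -1)) = Mul(-2741, Pow(Mul(-66172, Rational(-1, 785)), -1)) = Mul(-2741, Pow(Rational(66172, 785), -1)) = Mul(-2741, Rational(785, 66172)) = Rational(-2151685, 66172)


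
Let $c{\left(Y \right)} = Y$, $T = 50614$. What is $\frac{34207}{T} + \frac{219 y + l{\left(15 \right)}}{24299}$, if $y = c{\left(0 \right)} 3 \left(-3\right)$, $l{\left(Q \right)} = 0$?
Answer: $\frac{34207}{50614} \approx 0.67584$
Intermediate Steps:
$y = 0$ ($y = 0 \cdot 3 \left(-3\right) = 0 \left(-3\right) = 0$)
$\frac{34207}{T} + \frac{219 y + l{\left(15 \right)}}{24299} = \frac{34207}{50614} + \frac{219 \cdot 0 + 0}{24299} = 34207 \cdot \frac{1}{50614} + \left(0 + 0\right) \frac{1}{24299} = \frac{34207}{50614} + 0 \cdot \frac{1}{24299} = \frac{34207}{50614} + 0 = \frac{34207}{50614}$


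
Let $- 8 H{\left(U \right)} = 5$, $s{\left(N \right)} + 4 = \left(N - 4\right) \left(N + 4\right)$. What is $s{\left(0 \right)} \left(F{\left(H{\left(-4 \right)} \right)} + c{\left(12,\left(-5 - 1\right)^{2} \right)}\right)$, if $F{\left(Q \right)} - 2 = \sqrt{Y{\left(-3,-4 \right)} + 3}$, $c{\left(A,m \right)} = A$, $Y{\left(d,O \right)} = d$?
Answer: $-280$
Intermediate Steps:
$s{\left(N \right)} = -4 + \left(-4 + N\right) \left(4 + N\right)$ ($s{\left(N \right)} = -4 + \left(N - 4\right) \left(N + 4\right) = -4 + \left(-4 + N\right) \left(4 + N\right)$)
$H{\left(U \right)} = - \frac{5}{8}$ ($H{\left(U \right)} = \left(- \frac{1}{8}\right) 5 = - \frac{5}{8}$)
$F{\left(Q \right)} = 2$ ($F{\left(Q \right)} = 2 + \sqrt{-3 + 3} = 2 + \sqrt{0} = 2 + 0 = 2$)
$s{\left(0 \right)} \left(F{\left(H{\left(-4 \right)} \right)} + c{\left(12,\left(-5 - 1\right)^{2} \right)}\right) = \left(-20 + 0^{2}\right) \left(2 + 12\right) = \left(-20 + 0\right) 14 = \left(-20\right) 14 = -280$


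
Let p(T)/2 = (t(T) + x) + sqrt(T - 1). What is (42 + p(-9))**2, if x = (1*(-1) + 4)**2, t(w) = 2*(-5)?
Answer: 1560 + 160*I*sqrt(10) ≈ 1560.0 + 505.96*I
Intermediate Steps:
t(w) = -10
x = 9 (x = (-1 + 4)**2 = 3**2 = 9)
p(T) = -2 + 2*sqrt(-1 + T) (p(T) = 2*((-10 + 9) + sqrt(T - 1)) = 2*(-1 + sqrt(-1 + T)) = -2 + 2*sqrt(-1 + T))
(42 + p(-9))**2 = (42 + (-2 + 2*sqrt(-1 - 9)))**2 = (42 + (-2 + 2*sqrt(-10)))**2 = (42 + (-2 + 2*(I*sqrt(10))))**2 = (42 + (-2 + 2*I*sqrt(10)))**2 = (40 + 2*I*sqrt(10))**2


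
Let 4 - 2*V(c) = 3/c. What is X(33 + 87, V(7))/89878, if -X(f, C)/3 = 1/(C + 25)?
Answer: -7/5617375 ≈ -1.2461e-6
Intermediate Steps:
V(c) = 2 - 3/(2*c)
X(f, C) = -3/(25 + C) (X(f, C) = -3/(C + 25) = -3/(25 + C))
X(33 + 87, V(7))/89878 = -3/(25 + (2 - 3/2/7))/89878 = -3/(25 + (2 - 3/2*1/7))*(1/89878) = -3/(25 + (2 - 3/14))*(1/89878) = -3/(25 + 25/14)*(1/89878) = -3/375/14*(1/89878) = -3*14/375*(1/89878) = -14/125*1/89878 = -7/5617375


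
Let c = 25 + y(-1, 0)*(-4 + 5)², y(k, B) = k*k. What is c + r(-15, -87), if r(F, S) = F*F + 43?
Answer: 294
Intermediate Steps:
y(k, B) = k²
r(F, S) = 43 + F² (r(F, S) = F² + 43 = 43 + F²)
c = 26 (c = 25 + (-1)²*(-4 + 5)² = 25 + 1*1² = 25 + 1*1 = 25 + 1 = 26)
c + r(-15, -87) = 26 + (43 + (-15)²) = 26 + (43 + 225) = 26 + 268 = 294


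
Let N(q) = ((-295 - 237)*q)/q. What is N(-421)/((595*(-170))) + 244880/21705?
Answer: 354016558/31363725 ≈ 11.287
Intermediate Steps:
N(q) = -532 (N(q) = (-532*q)/q = -532)
N(-421)/((595*(-170))) + 244880/21705 = -532/(595*(-170)) + 244880/21705 = -532/(-101150) + 244880*(1/21705) = -532*(-1/101150) + 48976/4341 = 38/7225 + 48976/4341 = 354016558/31363725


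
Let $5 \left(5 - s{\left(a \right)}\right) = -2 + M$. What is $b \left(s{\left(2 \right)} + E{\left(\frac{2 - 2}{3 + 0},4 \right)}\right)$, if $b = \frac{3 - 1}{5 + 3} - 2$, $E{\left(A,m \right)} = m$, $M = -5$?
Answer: $- \frac{91}{5} \approx -18.2$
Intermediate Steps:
$s{\left(a \right)} = \frac{32}{5}$ ($s{\left(a \right)} = 5 - \frac{-2 - 5}{5} = 5 - - \frac{7}{5} = 5 + \frac{7}{5} = \frac{32}{5}$)
$b = - \frac{7}{4}$ ($b = \frac{2}{8} - 2 = 2 \cdot \frac{1}{8} - 2 = \frac{1}{4} - 2 = - \frac{7}{4} \approx -1.75$)
$b \left(s{\left(2 \right)} + E{\left(\frac{2 - 2}{3 + 0},4 \right)}\right) = - \frac{7 \left(\frac{32}{5} + 4\right)}{4} = \left(- \frac{7}{4}\right) \frac{52}{5} = - \frac{91}{5}$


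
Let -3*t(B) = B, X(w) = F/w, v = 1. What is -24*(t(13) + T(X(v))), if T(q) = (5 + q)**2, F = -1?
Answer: -280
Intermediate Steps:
X(w) = -1/w
t(B) = -B/3
-24*(t(13) + T(X(v))) = -24*(-1/3*13 + (5 - 1/1)**2) = -24*(-13/3 + (5 - 1*1)**2) = -24*(-13/3 + (5 - 1)**2) = -24*(-13/3 + 4**2) = -24*(-13/3 + 16) = -24*35/3 = -280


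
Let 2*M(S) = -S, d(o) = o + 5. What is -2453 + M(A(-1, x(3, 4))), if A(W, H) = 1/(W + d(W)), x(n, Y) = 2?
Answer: -14719/6 ≈ -2453.2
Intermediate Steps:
d(o) = 5 + o
A(W, H) = 1/(5 + 2*W) (A(W, H) = 1/(W + (5 + W)) = 1/(5 + 2*W))
M(S) = -S/2 (M(S) = (-S)/2 = -S/2)
-2453 + M(A(-1, x(3, 4))) = -2453 - 1/(2*(5 + 2*(-1))) = -2453 - 1/(2*(5 - 2)) = -2453 - ½/3 = -2453 - ½*⅓ = -2453 - ⅙ = -14719/6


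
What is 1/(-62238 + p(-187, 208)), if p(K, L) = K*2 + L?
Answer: -1/62404 ≈ -1.6025e-5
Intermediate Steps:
p(K, L) = L + 2*K (p(K, L) = 2*K + L = L + 2*K)
1/(-62238 + p(-187, 208)) = 1/(-62238 + (208 + 2*(-187))) = 1/(-62238 + (208 - 374)) = 1/(-62238 - 166) = 1/(-62404) = -1/62404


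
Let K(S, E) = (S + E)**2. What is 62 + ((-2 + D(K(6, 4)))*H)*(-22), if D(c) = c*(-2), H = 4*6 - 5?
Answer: 84498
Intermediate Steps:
K(S, E) = (E + S)**2
H = 19 (H = 24 - 5 = 19)
D(c) = -2*c
62 + ((-2 + D(K(6, 4)))*H)*(-22) = 62 + ((-2 - 2*(4 + 6)**2)*19)*(-22) = 62 + ((-2 - 2*10**2)*19)*(-22) = 62 + ((-2 - 2*100)*19)*(-22) = 62 + ((-2 - 200)*19)*(-22) = 62 - 202*19*(-22) = 62 - 3838*(-22) = 62 + 84436 = 84498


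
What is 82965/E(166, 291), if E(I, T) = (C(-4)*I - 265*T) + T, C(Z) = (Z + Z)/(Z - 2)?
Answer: -248895/229808 ≈ -1.0831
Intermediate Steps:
C(Z) = 2*Z/(-2 + Z) (C(Z) = (2*Z)/(-2 + Z) = 2*Z/(-2 + Z))
E(I, T) = -264*T + 4*I/3 (E(I, T) = ((2*(-4)/(-2 - 4))*I - 265*T) + T = ((2*(-4)/(-6))*I - 265*T) + T = ((2*(-4)*(-⅙))*I - 265*T) + T = (4*I/3 - 265*T) + T = (-265*T + 4*I/3) + T = -264*T + 4*I/3)
82965/E(166, 291) = 82965/(-264*291 + (4/3)*166) = 82965/(-76824 + 664/3) = 82965/(-229808/3) = 82965*(-3/229808) = -248895/229808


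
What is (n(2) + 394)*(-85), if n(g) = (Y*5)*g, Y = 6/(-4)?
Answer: -32215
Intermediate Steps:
Y = -3/2 (Y = 6*(-¼) = -3/2 ≈ -1.5000)
n(g) = -15*g/2 (n(g) = (-3/2*5)*g = -15*g/2)
(n(2) + 394)*(-85) = (-15/2*2 + 394)*(-85) = (-15 + 394)*(-85) = 379*(-85) = -32215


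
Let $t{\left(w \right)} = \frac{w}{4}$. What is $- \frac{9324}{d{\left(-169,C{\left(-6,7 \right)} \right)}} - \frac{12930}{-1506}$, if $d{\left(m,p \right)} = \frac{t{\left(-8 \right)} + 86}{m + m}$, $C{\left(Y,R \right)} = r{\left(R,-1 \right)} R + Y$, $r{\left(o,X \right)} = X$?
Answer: $\frac{9419173}{251} \approx 37527.0$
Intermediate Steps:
$t{\left(w \right)} = \frac{w}{4}$ ($t{\left(w \right)} = w \frac{1}{4} = \frac{w}{4}$)
$C{\left(Y,R \right)} = Y - R$ ($C{\left(Y,R \right)} = - R + Y = Y - R$)
$d{\left(m,p \right)} = \frac{42}{m}$ ($d{\left(m,p \right)} = \frac{\frac{1}{4} \left(-8\right) + 86}{m + m} = \frac{-2 + 86}{2 m} = 84 \frac{1}{2 m} = \frac{42}{m}$)
$- \frac{9324}{d{\left(-169,C{\left(-6,7 \right)} \right)}} - \frac{12930}{-1506} = - \frac{9324}{42 \frac{1}{-169}} - \frac{12930}{-1506} = - \frac{9324}{42 \left(- \frac{1}{169}\right)} - - \frac{2155}{251} = - \frac{9324}{- \frac{42}{169}} + \frac{2155}{251} = \left(-9324\right) \left(- \frac{169}{42}\right) + \frac{2155}{251} = 37518 + \frac{2155}{251} = \frac{9419173}{251}$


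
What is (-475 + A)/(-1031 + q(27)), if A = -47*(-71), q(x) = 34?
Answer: -2862/997 ≈ -2.8706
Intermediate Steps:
A = 3337
(-475 + A)/(-1031 + q(27)) = (-475 + 3337)/(-1031 + 34) = 2862/(-997) = 2862*(-1/997) = -2862/997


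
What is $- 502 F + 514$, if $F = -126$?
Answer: $63766$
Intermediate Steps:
$- 502 F + 514 = \left(-502\right) \left(-126\right) + 514 = 63252 + 514 = 63766$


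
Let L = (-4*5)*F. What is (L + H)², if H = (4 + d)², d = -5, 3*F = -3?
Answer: 441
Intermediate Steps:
F = -1 (F = (⅓)*(-3) = -1)
H = 1 (H = (4 - 5)² = (-1)² = 1)
L = 20 (L = -4*5*(-1) = -20*(-1) = 20)
(L + H)² = (20 + 1)² = 21² = 441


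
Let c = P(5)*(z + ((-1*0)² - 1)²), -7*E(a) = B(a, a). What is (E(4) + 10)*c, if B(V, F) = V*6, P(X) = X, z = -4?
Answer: -690/7 ≈ -98.571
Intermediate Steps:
B(V, F) = 6*V
E(a) = -6*a/7
c = -15 (c = 5*(-4 + ((-1*0)² - 1)²) = 5*(-4 + (0² - 1)²) = 5*(-4 + (0 - 1)²) = 5*(-4 + (-1)²) = 5*(-4 + 1) = 5*(-3) = -15)
(E(4) + 10)*c = (-6/7*4 + 10)*(-15) = (-24/7 + 10)*(-15) = (46/7)*(-15) = -690/7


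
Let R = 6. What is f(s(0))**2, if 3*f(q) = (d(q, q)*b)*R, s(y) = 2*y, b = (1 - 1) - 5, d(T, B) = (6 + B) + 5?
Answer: 12100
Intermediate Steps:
d(T, B) = 11 + B
b = -5 (b = 0 - 5 = -5)
f(q) = -110 - 10*q (f(q) = (((11 + q)*(-5))*6)/3 = ((-55 - 5*q)*6)/3 = (-330 - 30*q)/3 = -110 - 10*q)
f(s(0))**2 = (-110 - 20*0)**2 = (-110 - 10*0)**2 = (-110 + 0)**2 = (-110)**2 = 12100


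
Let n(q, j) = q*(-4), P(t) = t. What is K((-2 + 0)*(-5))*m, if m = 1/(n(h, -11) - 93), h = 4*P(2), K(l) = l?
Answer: -2/25 ≈ -0.080000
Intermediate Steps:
h = 8 (h = 4*2 = 8)
n(q, j) = -4*q
m = -1/125 (m = 1/(-4*8 - 93) = 1/(-32 - 93) = 1/(-125) = -1/125 ≈ -0.0080000)
K((-2 + 0)*(-5))*m = ((-2 + 0)*(-5))*(-1/125) = -2*(-5)*(-1/125) = 10*(-1/125) = -2/25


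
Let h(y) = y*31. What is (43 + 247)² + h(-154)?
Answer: 79326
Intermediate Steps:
h(y) = 31*y
(43 + 247)² + h(-154) = (43 + 247)² + 31*(-154) = 290² - 4774 = 84100 - 4774 = 79326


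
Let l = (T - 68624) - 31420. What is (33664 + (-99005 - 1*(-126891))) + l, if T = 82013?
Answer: 43519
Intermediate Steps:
l = -18031 (l = (82013 - 68624) - 31420 = 13389 - 31420 = -18031)
(33664 + (-99005 - 1*(-126891))) + l = (33664 + (-99005 - 1*(-126891))) - 18031 = (33664 + (-99005 + 126891)) - 18031 = (33664 + 27886) - 18031 = 61550 - 18031 = 43519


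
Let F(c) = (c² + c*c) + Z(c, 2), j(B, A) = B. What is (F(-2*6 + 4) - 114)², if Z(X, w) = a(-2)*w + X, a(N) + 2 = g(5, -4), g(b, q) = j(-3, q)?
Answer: 16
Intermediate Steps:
g(b, q) = -3
a(N) = -5 (a(N) = -2 - 3 = -5)
Z(X, w) = X - 5*w (Z(X, w) = -5*w + X = X - 5*w)
F(c) = -10 + c + 2*c² (F(c) = (c² + c*c) + (c - 5*2) = (c² + c²) + (c - 10) = 2*c² + (-10 + c) = -10 + c + 2*c²)
(F(-2*6 + 4) - 114)² = ((-10 + (-2*6 + 4) + 2*(-2*6 + 4)²) - 114)² = ((-10 + (-12 + 4) + 2*(-12 + 4)²) - 114)² = ((-10 - 8 + 2*(-8)²) - 114)² = ((-10 - 8 + 2*64) - 114)² = ((-10 - 8 + 128) - 114)² = (110 - 114)² = (-4)² = 16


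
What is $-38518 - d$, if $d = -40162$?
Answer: $1644$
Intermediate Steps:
$-38518 - d = -38518 - -40162 = -38518 + 40162 = 1644$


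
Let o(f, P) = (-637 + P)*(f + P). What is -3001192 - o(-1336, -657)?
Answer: -5580134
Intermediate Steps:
o(f, P) = (-637 + P)*(P + f)
-3001192 - o(-1336, -657) = -3001192 - ((-657)² - 637*(-657) - 637*(-1336) - 657*(-1336)) = -3001192 - (431649 + 418509 + 851032 + 877752) = -3001192 - 1*2578942 = -3001192 - 2578942 = -5580134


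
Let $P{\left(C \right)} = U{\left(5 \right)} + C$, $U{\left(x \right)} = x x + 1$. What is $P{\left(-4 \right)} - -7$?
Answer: $29$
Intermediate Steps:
$U{\left(x \right)} = 1 + x^{2}$ ($U{\left(x \right)} = x^{2} + 1 = 1 + x^{2}$)
$P{\left(C \right)} = 26 + C$ ($P{\left(C \right)} = \left(1 + 5^{2}\right) + C = \left(1 + 25\right) + C = 26 + C$)
$P{\left(-4 \right)} - -7 = \left(26 - 4\right) - -7 = 22 + 7 = 29$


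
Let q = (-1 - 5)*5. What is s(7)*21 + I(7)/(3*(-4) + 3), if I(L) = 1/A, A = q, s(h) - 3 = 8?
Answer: 62371/270 ≈ 231.00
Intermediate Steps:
s(h) = 11 (s(h) = 3 + 8 = 11)
q = -30 (q = -6*5 = -30)
A = -30
I(L) = -1/30 (I(L) = 1/(-30) = -1/30)
s(7)*21 + I(7)/(3*(-4) + 3) = 11*21 - 1/(30*(3*(-4) + 3)) = 231 - 1/(30*(-12 + 3)) = 231 - 1/30/(-9) = 231 - 1/30*(-1/9) = 231 + 1/270 = 62371/270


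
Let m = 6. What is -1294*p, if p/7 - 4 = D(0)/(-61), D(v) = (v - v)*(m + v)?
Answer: -36232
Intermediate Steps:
D(v) = 0 (D(v) = (v - v)*(6 + v) = 0*(6 + v) = 0)
p = 28 (p = 28 + 7*(0/(-61)) = 28 + 7*(0*(-1/61)) = 28 + 7*0 = 28 + 0 = 28)
-1294*p = -1294*28 = -36232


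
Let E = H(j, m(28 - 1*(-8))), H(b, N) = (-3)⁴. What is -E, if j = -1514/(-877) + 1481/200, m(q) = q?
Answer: -81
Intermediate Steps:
j = 1601637/175400 (j = -1514*(-1/877) + 1481*(1/200) = 1514/877 + 1481/200 = 1601637/175400 ≈ 9.1313)
H(b, N) = 81
E = 81
-E = -1*81 = -81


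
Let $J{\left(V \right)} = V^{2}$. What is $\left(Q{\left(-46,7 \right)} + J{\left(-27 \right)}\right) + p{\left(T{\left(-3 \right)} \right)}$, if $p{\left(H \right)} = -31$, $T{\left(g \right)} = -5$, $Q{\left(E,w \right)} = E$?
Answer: $652$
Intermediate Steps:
$\left(Q{\left(-46,7 \right)} + J{\left(-27 \right)}\right) + p{\left(T{\left(-3 \right)} \right)} = \left(-46 + \left(-27\right)^{2}\right) - 31 = \left(-46 + 729\right) - 31 = 683 - 31 = 652$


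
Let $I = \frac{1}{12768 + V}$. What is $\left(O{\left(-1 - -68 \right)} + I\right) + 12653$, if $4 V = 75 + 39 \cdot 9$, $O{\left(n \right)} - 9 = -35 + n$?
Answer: $\frac{326857808}{25749} \approx 12694.0$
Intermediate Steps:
$O{\left(n \right)} = -26 + n$ ($O{\left(n \right)} = 9 + \left(-35 + n\right) = -26 + n$)
$V = \frac{213}{2}$ ($V = \frac{75 + 39 \cdot 9}{4} = \frac{75 + 351}{4} = \frac{1}{4} \cdot 426 = \frac{213}{2} \approx 106.5$)
$I = \frac{2}{25749}$ ($I = \frac{1}{12768 + \frac{213}{2}} = \frac{1}{\frac{25749}{2}} = \frac{2}{25749} \approx 7.7673 \cdot 10^{-5}$)
$\left(O{\left(-1 - -68 \right)} + I\right) + 12653 = \left(\left(-26 - -67\right) + \frac{2}{25749}\right) + 12653 = \left(\left(-26 + \left(-1 + 68\right)\right) + \frac{2}{25749}\right) + 12653 = \left(\left(-26 + 67\right) + \frac{2}{25749}\right) + 12653 = \left(41 + \frac{2}{25749}\right) + 12653 = \frac{1055711}{25749} + 12653 = \frac{326857808}{25749}$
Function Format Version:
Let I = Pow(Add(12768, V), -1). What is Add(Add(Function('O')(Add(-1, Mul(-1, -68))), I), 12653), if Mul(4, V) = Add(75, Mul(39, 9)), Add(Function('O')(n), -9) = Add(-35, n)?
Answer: Rational(326857808, 25749) ≈ 12694.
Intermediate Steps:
Function('O')(n) = Add(-26, n) (Function('O')(n) = Add(9, Add(-35, n)) = Add(-26, n))
V = Rational(213, 2) (V = Mul(Rational(1, 4), Add(75, Mul(39, 9))) = Mul(Rational(1, 4), Add(75, 351)) = Mul(Rational(1, 4), 426) = Rational(213, 2) ≈ 106.50)
I = Rational(2, 25749) (I = Pow(Add(12768, Rational(213, 2)), -1) = Pow(Rational(25749, 2), -1) = Rational(2, 25749) ≈ 7.7673e-5)
Add(Add(Function('O')(Add(-1, Mul(-1, -68))), I), 12653) = Add(Add(Add(-26, Add(-1, Mul(-1, -68))), Rational(2, 25749)), 12653) = Add(Add(Add(-26, Add(-1, 68)), Rational(2, 25749)), 12653) = Add(Add(Add(-26, 67), Rational(2, 25749)), 12653) = Add(Add(41, Rational(2, 25749)), 12653) = Add(Rational(1055711, 25749), 12653) = Rational(326857808, 25749)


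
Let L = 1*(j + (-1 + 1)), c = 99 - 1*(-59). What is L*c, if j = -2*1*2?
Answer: -632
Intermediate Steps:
c = 158 (c = 99 + 59 = 158)
j = -4 (j = -2*2 = -4)
L = -4 (L = 1*(-4 + (-1 + 1)) = 1*(-4 + 0) = 1*(-4) = -4)
L*c = -4*158 = -632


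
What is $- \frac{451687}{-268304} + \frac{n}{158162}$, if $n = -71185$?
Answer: $\frac{26170249527}{21217748624} \approx 1.2334$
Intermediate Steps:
$- \frac{451687}{-268304} + \frac{n}{158162} = - \frac{451687}{-268304} - \frac{71185}{158162} = \left(-451687\right) \left(- \frac{1}{268304}\right) - \frac{71185}{158162} = \frac{451687}{268304} - \frac{71185}{158162} = \frac{26170249527}{21217748624}$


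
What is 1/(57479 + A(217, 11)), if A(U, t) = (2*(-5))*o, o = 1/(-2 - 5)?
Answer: 7/402363 ≈ 1.7397e-5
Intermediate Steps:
o = -⅐ (o = 1/(-7) = -⅐ ≈ -0.14286)
A(U, t) = 10/7 (A(U, t) = (2*(-5))*(-⅐) = -10*(-⅐) = 10/7)
1/(57479 + A(217, 11)) = 1/(57479 + 10/7) = 1/(402363/7) = 7/402363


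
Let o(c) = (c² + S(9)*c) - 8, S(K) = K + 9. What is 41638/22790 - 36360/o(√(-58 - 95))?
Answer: 68277562967/860242735 + 1963440*I*√17/75493 ≈ 79.37 + 107.23*I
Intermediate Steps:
S(K) = 9 + K
o(c) = -8 + c² + 18*c (o(c) = (c² + (9 + 9)*c) - 8 = (c² + 18*c) - 8 = -8 + c² + 18*c)
41638/22790 - 36360/o(√(-58 - 95)) = 41638/22790 - 36360/(-8 + (√(-58 - 95))² + 18*√(-58 - 95)) = 41638*(1/22790) - 36360/(-8 + (√(-153))² + 18*√(-153)) = 20819/11395 - 36360/(-8 + (3*I*√17)² + 18*(3*I*√17)) = 20819/11395 - 36360/(-8 - 153 + 54*I*√17) = 20819/11395 - 36360/(-161 + 54*I*√17)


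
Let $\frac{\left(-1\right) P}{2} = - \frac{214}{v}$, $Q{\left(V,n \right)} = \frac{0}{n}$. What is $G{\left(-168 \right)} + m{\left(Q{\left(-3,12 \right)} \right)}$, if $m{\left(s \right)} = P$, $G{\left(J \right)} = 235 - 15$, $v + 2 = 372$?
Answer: $\frac{40914}{185} \approx 221.16$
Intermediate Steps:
$Q{\left(V,n \right)} = 0$
$v = 370$ ($v = -2 + 372 = 370$)
$G{\left(J \right)} = 220$ ($G{\left(J \right)} = 235 - 15 = 220$)
$P = \frac{214}{185}$ ($P = - 2 \left(- \frac{214}{370}\right) = - 2 \left(\left(-214\right) \frac{1}{370}\right) = \left(-2\right) \left(- \frac{107}{185}\right) = \frac{214}{185} \approx 1.1568$)
$m{\left(s \right)} = \frac{214}{185}$
$G{\left(-168 \right)} + m{\left(Q{\left(-3,12 \right)} \right)} = 220 + \frac{214}{185} = \frac{40914}{185}$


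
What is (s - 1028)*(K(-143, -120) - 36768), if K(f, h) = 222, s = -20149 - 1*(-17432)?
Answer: 136864770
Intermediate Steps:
s = -2717 (s = -20149 + 17432 = -2717)
(s - 1028)*(K(-143, -120) - 36768) = (-2717 - 1028)*(222 - 36768) = -3745*(-36546) = 136864770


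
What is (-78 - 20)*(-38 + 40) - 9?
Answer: -205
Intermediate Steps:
(-78 - 20)*(-38 + 40) - 9 = -98*2 - 9 = -196 - 9 = -205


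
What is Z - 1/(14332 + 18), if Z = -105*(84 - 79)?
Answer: -7533751/14350 ≈ -525.00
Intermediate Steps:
Z = -525 (Z = -105*5 = -525)
Z - 1/(14332 + 18) = -525 - 1/(14332 + 18) = -525 - 1/14350 = -7533751/14350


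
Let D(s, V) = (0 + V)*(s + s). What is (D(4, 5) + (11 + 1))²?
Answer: 2704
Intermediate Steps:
D(s, V) = 2*V*s (D(s, V) = V*(2*s) = 2*V*s)
(D(4, 5) + (11 + 1))² = (2*5*4 + (11 + 1))² = (40 + 12)² = 52² = 2704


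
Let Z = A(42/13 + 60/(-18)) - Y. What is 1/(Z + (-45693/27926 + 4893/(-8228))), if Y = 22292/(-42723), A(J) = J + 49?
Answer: 63808438158036/3011013118207573 ≈ 0.021192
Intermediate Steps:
A(J) = 49 + J
Y = -22292/42723 (Y = 22292*(-1/42723) = -22292/42723 ≈ -0.52178)
Z = 27447383/555399 (Z = (49 + (42/13 + 60/(-18))) - 1*(-22292/42723) = (49 + (42*(1/13) + 60*(-1/18))) + 22292/42723 = (49 + (42/13 - 10/3)) + 22292/42723 = (49 - 4/39) + 22292/42723 = 1907/39 + 22292/42723 = 27447383/555399 ≈ 49.419)
1/(Z + (-45693/27926 + 4893/(-8228))) = 1/(27447383/555399 + (-45693/27926 + 4893/(-8228))) = 1/(27447383/555399 + (-45693*1/27926 + 4893*(-1/8228))) = 1/(27447383/555399 + (-45693/27926 - 4893/8228)) = 1/(27447383/555399 - 256301961/114887564) = 1/(3011013118207573/63808438158036) = 63808438158036/3011013118207573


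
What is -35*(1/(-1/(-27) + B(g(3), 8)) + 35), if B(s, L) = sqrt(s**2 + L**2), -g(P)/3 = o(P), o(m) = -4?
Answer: -185747030/151631 - 102060*sqrt(13)/151631 ≈ -1227.4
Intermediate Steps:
g(P) = 12 (g(P) = -3*(-4) = 12)
B(s, L) = sqrt(L**2 + s**2)
-35*(1/(-1/(-27) + B(g(3), 8)) + 35) = -35*(1/(-1/(-27) + sqrt(8**2 + 12**2)) + 35) = -35*(1/(-1*(-1/27) + sqrt(64 + 144)) + 35) = -35*(1/(1/27 + sqrt(208)) + 35) = -35*(1/(1/27 + 4*sqrt(13)) + 35) = -35*(35 + 1/(1/27 + 4*sqrt(13))) = -1225 - 35/(1/27 + 4*sqrt(13))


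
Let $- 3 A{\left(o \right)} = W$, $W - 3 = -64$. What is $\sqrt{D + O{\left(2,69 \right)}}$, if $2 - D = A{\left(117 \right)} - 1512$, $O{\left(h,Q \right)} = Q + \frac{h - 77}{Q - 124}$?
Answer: $\frac{\sqrt{1703229}}{33} \approx 39.548$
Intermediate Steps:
$W = -61$ ($W = 3 - 64 = -61$)
$A{\left(o \right)} = \frac{61}{3}$ ($A{\left(o \right)} = \left(- \frac{1}{3}\right) \left(-61\right) = \frac{61}{3}$)
$O{\left(h,Q \right)} = Q + \frac{-77 + h}{-124 + Q}$
$D = \frac{4481}{3}$ ($D = 2 - \left(\frac{61}{3} - 1512\right) = 2 - - \frac{4475}{3} = 2 + \frac{4475}{3} = \frac{4481}{3} \approx 1493.7$)
$\sqrt{D + O{\left(2,69 \right)}} = \sqrt{\frac{4481}{3} + \frac{-77 + 2 + 69^{2} - 8556}{-124 + 69}} = \sqrt{\frac{4481}{3} + \frac{-77 + 2 + 4761 - 8556}{-55}} = \sqrt{\frac{4481}{3} - - \frac{774}{11}} = \sqrt{\frac{4481}{3} + \frac{774}{11}} = \sqrt{\frac{51613}{33}} = \frac{\sqrt{1703229}}{33}$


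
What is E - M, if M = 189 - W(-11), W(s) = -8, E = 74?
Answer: -123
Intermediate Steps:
M = 197 (M = 189 - 1*(-8) = 189 + 8 = 197)
E - M = 74 - 1*197 = 74 - 197 = -123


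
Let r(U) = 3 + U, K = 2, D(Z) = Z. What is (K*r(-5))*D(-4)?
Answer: 16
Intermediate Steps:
(K*r(-5))*D(-4) = (2*(3 - 5))*(-4) = (2*(-2))*(-4) = -4*(-4) = 16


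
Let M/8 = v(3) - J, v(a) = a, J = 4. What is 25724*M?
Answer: -205792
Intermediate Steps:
M = -8 (M = 8*(3 - 1*4) = 8*(3 - 4) = 8*(-1) = -8)
25724*M = 25724*(-8) = -205792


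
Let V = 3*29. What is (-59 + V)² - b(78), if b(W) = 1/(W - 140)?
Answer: 48609/62 ≈ 784.02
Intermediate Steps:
V = 87
b(W) = 1/(-140 + W)
(-59 + V)² - b(78) = (-59 + 87)² - 1/(-140 + 78) = 28² - 1/(-62) = 784 - 1*(-1/62) = 784 + 1/62 = 48609/62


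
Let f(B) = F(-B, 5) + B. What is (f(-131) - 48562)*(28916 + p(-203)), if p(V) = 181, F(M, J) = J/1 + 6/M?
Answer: -185584215834/131 ≈ -1.4167e+9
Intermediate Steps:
F(M, J) = J + 6/M (F(M, J) = J*1 + 6/M = J + 6/M)
f(B) = 5 + B - 6/B (f(B) = (5 + 6/((-B))) + B = (5 + 6*(-1/B)) + B = (5 - 6/B) + B = 5 + B - 6/B)
(f(-131) - 48562)*(28916 + p(-203)) = ((5 - 131 - 6/(-131)) - 48562)*(28916 + 181) = ((5 - 131 - 6*(-1/131)) - 48562)*29097 = ((5 - 131 + 6/131) - 48562)*29097 = (-16500/131 - 48562)*29097 = -6378122/131*29097 = -185584215834/131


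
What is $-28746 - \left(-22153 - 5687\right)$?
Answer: $-906$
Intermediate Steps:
$-28746 - \left(-22153 - 5687\right) = -28746 - -27840 = -28746 + 27840 = -906$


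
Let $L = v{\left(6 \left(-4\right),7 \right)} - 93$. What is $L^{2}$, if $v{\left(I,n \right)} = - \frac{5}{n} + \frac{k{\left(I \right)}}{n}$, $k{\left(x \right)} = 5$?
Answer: $8649$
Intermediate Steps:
$v{\left(I,n \right)} = 0$ ($v{\left(I,n \right)} = - \frac{5}{n} + \frac{5}{n} = 0$)
$L = -93$ ($L = 0 - 93 = -93$)
$L^{2} = \left(-93\right)^{2} = 8649$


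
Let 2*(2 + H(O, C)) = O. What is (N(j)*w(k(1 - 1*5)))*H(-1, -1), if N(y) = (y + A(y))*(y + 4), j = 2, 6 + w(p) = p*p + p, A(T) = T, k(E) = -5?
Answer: -840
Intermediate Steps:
H(O, C) = -2 + O/2
w(p) = -6 + p + p² (w(p) = -6 + (p*p + p) = -6 + (p² + p) = -6 + (p + p²) = -6 + p + p²)
N(y) = 2*y*(4 + y) (N(y) = (y + y)*(y + 4) = (2*y)*(4 + y) = 2*y*(4 + y))
(N(j)*w(k(1 - 1*5)))*H(-1, -1) = ((2*2*(4 + 2))*(-6 - 5 + (-5)²))*(-2 + (½)*(-1)) = ((2*2*6)*(-6 - 5 + 25))*(-2 - ½) = (24*14)*(-5/2) = 336*(-5/2) = -840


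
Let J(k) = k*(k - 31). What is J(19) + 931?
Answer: 703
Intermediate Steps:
J(k) = k*(-31 + k)
J(19) + 931 = 19*(-31 + 19) + 931 = 19*(-12) + 931 = -228 + 931 = 703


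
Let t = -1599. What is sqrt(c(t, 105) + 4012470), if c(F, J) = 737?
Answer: 11*sqrt(33167) ≈ 2003.3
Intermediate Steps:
sqrt(c(t, 105) + 4012470) = sqrt(737 + 4012470) = sqrt(4013207) = 11*sqrt(33167)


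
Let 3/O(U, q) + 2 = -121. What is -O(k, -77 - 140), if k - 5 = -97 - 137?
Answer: 1/41 ≈ 0.024390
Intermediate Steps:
k = -229 (k = 5 + (-97 - 137) = 5 - 234 = -229)
O(U, q) = -1/41 (O(U, q) = 3/(-2 - 121) = 3/(-123) = 3*(-1/123) = -1/41)
-O(k, -77 - 140) = -1*(-1/41) = 1/41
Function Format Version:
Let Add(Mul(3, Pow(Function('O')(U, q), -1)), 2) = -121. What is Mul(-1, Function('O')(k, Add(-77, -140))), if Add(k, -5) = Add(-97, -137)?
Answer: Rational(1, 41) ≈ 0.024390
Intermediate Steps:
k = -229 (k = Add(5, Add(-97, -137)) = Add(5, -234) = -229)
Function('O')(U, q) = Rational(-1, 41) (Function('O')(U, q) = Mul(3, Pow(Add(-2, -121), -1)) = Mul(3, Pow(-123, -1)) = Mul(3, Rational(-1, 123)) = Rational(-1, 41))
Mul(-1, Function('O')(k, Add(-77, -140))) = Mul(-1, Rational(-1, 41)) = Rational(1, 41)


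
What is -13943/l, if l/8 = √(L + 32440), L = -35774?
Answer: 13943*I*√3334/26672 ≈ 30.184*I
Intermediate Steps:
l = 8*I*√3334 (l = 8*√(-35774 + 32440) = 8*√(-3334) = 8*(I*√3334) = 8*I*√3334 ≈ 461.93*I)
-13943/l = -13943*(-I*√3334/26672) = -(-13943)*I*√3334/26672 = 13943*I*√3334/26672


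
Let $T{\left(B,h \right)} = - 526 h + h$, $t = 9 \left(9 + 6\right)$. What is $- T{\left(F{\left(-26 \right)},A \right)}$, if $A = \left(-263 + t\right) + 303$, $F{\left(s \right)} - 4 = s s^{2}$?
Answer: $91875$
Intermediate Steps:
$F{\left(s \right)} = 4 + s^{3}$ ($F{\left(s \right)} = 4 + s s^{2} = 4 + s^{3}$)
$t = 135$ ($t = 9 \cdot 15 = 135$)
$A = 175$ ($A = \left(-263 + 135\right) + 303 = -128 + 303 = 175$)
$T{\left(B,h \right)} = - 525 h$
$- T{\left(F{\left(-26 \right)},A \right)} = - \left(-525\right) 175 = \left(-1\right) \left(-91875\right) = 91875$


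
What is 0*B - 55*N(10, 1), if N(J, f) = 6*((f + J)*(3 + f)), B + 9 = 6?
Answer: -14520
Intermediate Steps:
B = -3 (B = -9 + 6 = -3)
N(J, f) = 6*(3 + f)*(J + f) (N(J, f) = 6*((J + f)*(3 + f)) = 6*((3 + f)*(J + f)) = 6*(3 + f)*(J + f))
0*B - 55*N(10, 1) = 0*(-3) - 55*(6*1² + 18*10 + 18*1 + 6*10*1) = 0 - 55*(6*1 + 180 + 18 + 60) = 0 - 55*(6 + 180 + 18 + 60) = 0 - 55*264 = 0 - 14520 = -14520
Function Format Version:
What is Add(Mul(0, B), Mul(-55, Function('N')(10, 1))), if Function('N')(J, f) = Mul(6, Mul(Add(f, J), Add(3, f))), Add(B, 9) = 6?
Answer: -14520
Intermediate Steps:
B = -3 (B = Add(-9, 6) = -3)
Function('N')(J, f) = Mul(6, Add(3, f), Add(J, f)) (Function('N')(J, f) = Mul(6, Mul(Add(J, f), Add(3, f))) = Mul(6, Mul(Add(3, f), Add(J, f))) = Mul(6, Add(3, f), Add(J, f)))
Add(Mul(0, B), Mul(-55, Function('N')(10, 1))) = Add(Mul(0, -3), Mul(-55, Add(Mul(6, Pow(1, 2)), Mul(18, 10), Mul(18, 1), Mul(6, 10, 1)))) = Add(0, Mul(-55, Add(Mul(6, 1), 180, 18, 60))) = Add(0, Mul(-55, Add(6, 180, 18, 60))) = Add(0, Mul(-55, 264)) = Add(0, -14520) = -14520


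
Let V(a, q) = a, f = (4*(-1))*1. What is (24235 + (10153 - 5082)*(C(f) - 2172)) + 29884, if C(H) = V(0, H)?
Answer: -10960093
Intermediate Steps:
f = -4 (f = -4*1 = -4)
C(H) = 0
(24235 + (10153 - 5082)*(C(f) - 2172)) + 29884 = (24235 + (10153 - 5082)*(0 - 2172)) + 29884 = (24235 + 5071*(-2172)) + 29884 = (24235 - 11014212) + 29884 = -10989977 + 29884 = -10960093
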